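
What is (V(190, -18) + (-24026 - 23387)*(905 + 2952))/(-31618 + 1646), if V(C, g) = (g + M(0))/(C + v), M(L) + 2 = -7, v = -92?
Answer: 17921450245/2937256 ≈ 6101.4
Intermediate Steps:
M(L) = -9 (M(L) = -2 - 7 = -9)
V(C, g) = (-9 + g)/(-92 + C) (V(C, g) = (g - 9)/(C - 92) = (-9 + g)/(-92 + C))
(V(190, -18) + (-24026 - 23387)*(905 + 2952))/(-31618 + 1646) = ((-9 - 18)/(-92 + 190) + (-24026 - 23387)*(905 + 2952))/(-31618 + 1646) = (-27/98 - 47413*3857)/(-29972) = ((1/98)*(-27) - 182871941)*(-1/29972) = (-27/98 - 182871941)*(-1/29972) = -17921450245/98*(-1/29972) = 17921450245/2937256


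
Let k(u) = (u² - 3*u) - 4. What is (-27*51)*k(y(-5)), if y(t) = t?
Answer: -49572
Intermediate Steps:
k(u) = -4 + u² - 3*u
(-27*51)*k(y(-5)) = (-27*51)*(-4 + (-5)² - 3*(-5)) = -1377*(-4 + 25 + 15) = -1377*36 = -49572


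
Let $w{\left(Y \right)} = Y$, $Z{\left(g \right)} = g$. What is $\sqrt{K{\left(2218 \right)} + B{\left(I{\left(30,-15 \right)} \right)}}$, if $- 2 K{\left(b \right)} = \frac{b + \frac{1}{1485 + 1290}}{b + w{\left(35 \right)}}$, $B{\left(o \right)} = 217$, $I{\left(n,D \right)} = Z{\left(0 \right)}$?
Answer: $\frac{\sqrt{150452466918826}}{833610} \approx 14.714$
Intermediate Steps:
$I{\left(n,D \right)} = 0$
$K{\left(b \right)} = - \frac{\frac{1}{2775} + b}{2 \left(35 + b\right)}$ ($K{\left(b \right)} = - \frac{\left(b + \frac{1}{1485 + 1290}\right) \frac{1}{b + 35}}{2} = - \frac{\left(b + \frac{1}{2775}\right) \frac{1}{35 + b}}{2} = - \frac{\left(\frac{1}{2775} + b\right) \frac{1}{35 + b}}{2} = - \frac{\frac{1}{35 + b} \left(\frac{1}{2775} + b\right)}{2} = - \frac{\frac{1}{2775} + b}{2 \left(35 + b\right)}$)
$\sqrt{K{\left(2218 \right)} + B{\left(I{\left(30,-15 \right)} \right)}} = \sqrt{\frac{-1 - 6154950}{5550 \left(35 + 2218\right)} + 217} = \sqrt{\frac{-1 - 6154950}{5550 \cdot 2253} + 217} = \sqrt{\frac{1}{5550} \cdot \frac{1}{2253} \left(-6154951\right) + 217} = \sqrt{- \frac{6154951}{12504150} + 217} = \sqrt{\frac{2707245599}{12504150}} = \frac{\sqrt{150452466918826}}{833610}$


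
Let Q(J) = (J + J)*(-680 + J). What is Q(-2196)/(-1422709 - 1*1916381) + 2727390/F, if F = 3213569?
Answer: -1749158282386/596133117345 ≈ -2.9342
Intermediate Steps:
Q(J) = 2*J*(-680 + J) (Q(J) = (2*J)*(-680 + J) = 2*J*(-680 + J))
Q(-2196)/(-1422709 - 1*1916381) + 2727390/F = (2*(-2196)*(-680 - 2196))/(-1422709 - 1*1916381) + 2727390/3213569 = (2*(-2196)*(-2876))/(-1422709 - 1916381) + 2727390*(1/3213569) = 12631392/(-3339090) + 2727390/3213569 = 12631392*(-1/3339090) + 2727390/3213569 = -701744/185505 + 2727390/3213569 = -1749158282386/596133117345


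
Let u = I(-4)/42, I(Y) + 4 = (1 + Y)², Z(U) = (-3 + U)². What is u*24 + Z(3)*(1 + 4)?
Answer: 20/7 ≈ 2.8571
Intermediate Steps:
I(Y) = -4 + (1 + Y)²
u = 5/42 (u = (-4 + (1 - 4)²)/42 = (-4 + (-3)²)*(1/42) = (-4 + 9)*(1/42) = 5*(1/42) = 5/42 ≈ 0.11905)
u*24 + Z(3)*(1 + 4) = (5/42)*24 + (-3 + 3)²*(1 + 4) = 20/7 + 0²*5 = 20/7 + 0*5 = 20/7 + 0 = 20/7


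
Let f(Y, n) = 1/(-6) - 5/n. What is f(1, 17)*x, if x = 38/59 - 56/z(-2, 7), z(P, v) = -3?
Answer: -80323/9027 ≈ -8.8981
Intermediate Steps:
f(Y, n) = -⅙ - 5/n (f(Y, n) = 1*(-⅙) - 5/n = -⅙ - 5/n)
x = 3418/177 (x = 38/59 - 56/(-3) = 38*(1/59) - 56*(-⅓) = 38/59 + 56/3 = 3418/177 ≈ 19.311)
f(1, 17)*x = ((⅙)*(-30 - 1*17)/17)*(3418/177) = ((⅙)*(1/17)*(-30 - 17))*(3418/177) = ((⅙)*(1/17)*(-47))*(3418/177) = -47/102*3418/177 = -80323/9027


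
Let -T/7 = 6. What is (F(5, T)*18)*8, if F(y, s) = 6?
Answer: 864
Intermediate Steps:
T = -42 (T = -7*6 = -42)
(F(5, T)*18)*8 = (6*18)*8 = 108*8 = 864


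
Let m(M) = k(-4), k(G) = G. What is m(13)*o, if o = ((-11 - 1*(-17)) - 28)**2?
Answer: -1936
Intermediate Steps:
m(M) = -4
o = 484 (o = ((-11 + 17) - 28)**2 = (6 - 28)**2 = (-22)**2 = 484)
m(13)*o = -4*484 = -1936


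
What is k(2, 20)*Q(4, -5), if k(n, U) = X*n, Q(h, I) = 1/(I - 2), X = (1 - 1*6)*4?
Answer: 40/7 ≈ 5.7143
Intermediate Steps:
X = -20 (X = (1 - 6)*4 = -5*4 = -20)
Q(h, I) = 1/(-2 + I)
k(n, U) = -20*n
k(2, 20)*Q(4, -5) = (-20*2)/(-2 - 5) = -40/(-7) = -40*(-⅐) = 40/7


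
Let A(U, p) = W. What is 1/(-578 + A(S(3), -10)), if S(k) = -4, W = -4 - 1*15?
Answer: -1/597 ≈ -0.0016750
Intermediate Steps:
W = -19 (W = -4 - 15 = -19)
A(U, p) = -19
1/(-578 + A(S(3), -10)) = 1/(-578 - 19) = 1/(-597) = -1/597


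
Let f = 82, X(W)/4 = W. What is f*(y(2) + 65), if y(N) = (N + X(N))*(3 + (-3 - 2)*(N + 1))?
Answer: -4510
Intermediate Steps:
X(W) = 4*W
y(N) = 5*N*(-2 - 5*N) (y(N) = (N + 4*N)*(3 + (-3 - 2)*(N + 1)) = (5*N)*(3 - 5*(1 + N)) = (5*N)*(3 + (-5 - 5*N)) = (5*N)*(-2 - 5*N) = 5*N*(-2 - 5*N))
f*(y(2) + 65) = 82*(5*2*(-2 - 5*2) + 65) = 82*(5*2*(-2 - 10) + 65) = 82*(5*2*(-12) + 65) = 82*(-120 + 65) = 82*(-55) = -4510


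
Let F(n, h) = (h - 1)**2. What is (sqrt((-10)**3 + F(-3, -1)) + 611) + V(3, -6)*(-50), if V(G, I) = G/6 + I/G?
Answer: 686 + 2*I*sqrt(249) ≈ 686.0 + 31.559*I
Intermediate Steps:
V(G, I) = G/6 + I/G (V(G, I) = G*(1/6) + I/G = G/6 + I/G)
F(n, h) = (-1 + h)**2
(sqrt((-10)**3 + F(-3, -1)) + 611) + V(3, -6)*(-50) = (sqrt((-10)**3 + (-1 - 1)**2) + 611) + ((1/6)*3 - 6/3)*(-50) = (sqrt(-1000 + (-2)**2) + 611) + (1/2 - 6*1/3)*(-50) = (sqrt(-1000 + 4) + 611) + (1/2 - 2)*(-50) = (sqrt(-996) + 611) - 3/2*(-50) = (2*I*sqrt(249) + 611) + 75 = (611 + 2*I*sqrt(249)) + 75 = 686 + 2*I*sqrt(249)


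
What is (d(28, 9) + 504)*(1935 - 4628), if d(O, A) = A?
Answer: -1381509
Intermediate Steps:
(d(28, 9) + 504)*(1935 - 4628) = (9 + 504)*(1935 - 4628) = 513*(-2693) = -1381509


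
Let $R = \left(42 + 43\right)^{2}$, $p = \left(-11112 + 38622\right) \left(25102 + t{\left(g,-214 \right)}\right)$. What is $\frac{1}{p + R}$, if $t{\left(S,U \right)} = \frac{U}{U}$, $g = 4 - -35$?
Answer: $\frac{1}{690590755} \approx 1.448 \cdot 10^{-9}$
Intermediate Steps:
$g = 39$ ($g = 4 + 35 = 39$)
$t{\left(S,U \right)} = 1$
$p = 690583530$ ($p = \left(-11112 + 38622\right) \left(25102 + 1\right) = 27510 \cdot 25103 = 690583530$)
$R = 7225$ ($R = 85^{2} = 7225$)
$\frac{1}{p + R} = \frac{1}{690583530 + 7225} = \frac{1}{690590755}$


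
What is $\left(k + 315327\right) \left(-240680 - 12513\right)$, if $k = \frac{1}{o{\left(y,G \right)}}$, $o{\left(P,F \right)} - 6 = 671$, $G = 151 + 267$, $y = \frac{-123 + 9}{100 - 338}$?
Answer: $- \frac{54050725081340}{677} \approx -7.9839 \cdot 10^{10}$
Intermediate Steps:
$y = \frac{57}{119}$ ($y = - \frac{114}{-238} = \left(-114\right) \left(- \frac{1}{238}\right) = \frac{57}{119} \approx 0.47899$)
$G = 418$
$o{\left(P,F \right)} = 677$ ($o{\left(P,F \right)} = 6 + 671 = 677$)
$k = \frac{1}{677} \approx 0.0014771$
$\left(k + 315327\right) \left(-240680 - 12513\right) = \left(\frac{1}{677} + 315327\right) \left(-240680 - 12513\right) = \frac{213476380}{677} \left(-253193\right) = - \frac{54050725081340}{677}$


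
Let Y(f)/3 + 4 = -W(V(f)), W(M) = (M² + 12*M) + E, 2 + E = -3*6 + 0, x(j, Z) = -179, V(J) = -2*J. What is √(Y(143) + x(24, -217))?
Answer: I*√235223 ≈ 485.0*I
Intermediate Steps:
E = -20 (E = -2 + (-3*6 + 0) = -2 + (-18 + 0) = -2 - 18 = -20)
W(M) = -20 + M² + 12*M (W(M) = (M² + 12*M) - 20 = -20 + M² + 12*M)
Y(f) = 48 - 12*f² + 72*f (Y(f) = -12 + 3*(-(-20 + (-2*f)² + 12*(-2*f))) = -12 + 3*(-(-20 + 4*f² - 24*f)) = -12 + 3*(-(-20 - 24*f + 4*f²)) = -12 + 3*(20 - 4*f² + 24*f) = -12 + (60 - 12*f² + 72*f) = 48 - 12*f² + 72*f)
√(Y(143) + x(24, -217)) = √((48 - 12*143² + 72*143) - 179) = √((48 - 12*20449 + 10296) - 179) = √((48 - 245388 + 10296) - 179) = √(-235044 - 179) = √(-235223) = I*√235223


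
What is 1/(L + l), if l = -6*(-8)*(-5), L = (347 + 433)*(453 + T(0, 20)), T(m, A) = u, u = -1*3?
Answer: 1/350760 ≈ 2.8510e-6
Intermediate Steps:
u = -3
T(m, A) = -3
L = 351000 (L = (347 + 433)*(453 - 3) = 780*450 = 351000)
l = -240 (l = 48*(-5) = -240)
1/(L + l) = 1/(351000 - 240) = 1/350760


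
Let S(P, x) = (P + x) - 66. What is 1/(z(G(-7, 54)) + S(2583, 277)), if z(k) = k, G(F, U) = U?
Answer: 1/2848 ≈ 0.00035112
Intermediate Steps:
S(P, x) = -66 + P + x
1/(z(G(-7, 54)) + S(2583, 277)) = 1/(54 + (-66 + 2583 + 277)) = 1/(54 + 2794) = 1/2848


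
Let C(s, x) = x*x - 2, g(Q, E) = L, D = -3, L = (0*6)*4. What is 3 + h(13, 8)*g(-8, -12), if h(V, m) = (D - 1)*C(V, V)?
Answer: 3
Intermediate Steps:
L = 0 (L = 0*4 = 0)
g(Q, E) = 0
C(s, x) = -2 + x² (C(s, x) = x² - 2 = -2 + x²)
h(V, m) = 8 - 4*V² (h(V, m) = (-3 - 1)*(-2 + V²) = -4*(-2 + V²) = 8 - 4*V²)
3 + h(13, 8)*g(-8, -12) = 3 + (8 - 4*13²)*0 = 3 + (8 - 4*169)*0 = 3 + (8 - 676)*0 = 3 - 668*0 = 3 + 0 = 3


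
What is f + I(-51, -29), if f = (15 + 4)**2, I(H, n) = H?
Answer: 310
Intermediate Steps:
f = 361 (f = 19**2 = 361)
f + I(-51, -29) = 361 - 51 = 310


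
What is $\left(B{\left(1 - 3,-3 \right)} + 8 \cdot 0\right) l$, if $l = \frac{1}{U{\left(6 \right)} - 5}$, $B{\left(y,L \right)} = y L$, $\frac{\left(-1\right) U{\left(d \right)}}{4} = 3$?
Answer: $- \frac{6}{17} \approx -0.35294$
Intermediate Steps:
$U{\left(d \right)} = -12$ ($U{\left(d \right)} = \left(-4\right) 3 = -12$)
$B{\left(y,L \right)} = L y$
$l = - \frac{1}{17}$ ($l = \frac{1}{-12 - 5} = \frac{1}{-17} = - \frac{1}{17} \approx -0.058824$)
$\left(B{\left(1 - 3,-3 \right)} + 8 \cdot 0\right) l = \left(- 3 \left(1 - 3\right) + 8 \cdot 0\right) \left(- \frac{1}{17}\right) = \left(- 3 \left(1 - 3\right) + 0\right) \left(- \frac{1}{17}\right) = \left(\left(-3\right) \left(-2\right) + 0\right) \left(- \frac{1}{17}\right) = \left(6 + 0\right) \left(- \frac{1}{17}\right) = 6 \left(- \frac{1}{17}\right) = - \frac{6}{17}$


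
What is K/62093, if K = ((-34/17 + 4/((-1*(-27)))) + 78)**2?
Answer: 4227136/45265797 ≈ 0.093385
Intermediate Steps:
K = 4227136/729 (K = ((-34*1/17 + 4/27) + 78)**2 = ((-2 + 4*(1/27)) + 78)**2 = ((-2 + 4/27) + 78)**2 = (-50/27 + 78)**2 = (2056/27)**2 = 4227136/729 ≈ 5798.5)
K/62093 = (4227136/729)/62093 = (4227136/729)*(1/62093) = 4227136/45265797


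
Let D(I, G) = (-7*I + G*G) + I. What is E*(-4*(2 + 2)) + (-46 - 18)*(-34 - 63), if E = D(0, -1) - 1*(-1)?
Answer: 6176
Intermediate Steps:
D(I, G) = G² - 6*I (D(I, G) = (-7*I + G²) + I = (G² - 7*I) + I = G² - 6*I)
E = 2 (E = ((-1)² - 6*0) - 1*(-1) = (1 + 0) + 1 = 1 + 1 = 2)
E*(-4*(2 + 2)) + (-46 - 18)*(-34 - 63) = 2*(-4*(2 + 2)) + (-46 - 18)*(-34 - 63) = 2*(-4*4) - 64*(-97) = 2*(-16) + 6208 = -32 + 6208 = 6176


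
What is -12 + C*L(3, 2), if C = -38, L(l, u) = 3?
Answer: -126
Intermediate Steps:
-12 + C*L(3, 2) = -12 - 38*3 = -12 - 114 = -126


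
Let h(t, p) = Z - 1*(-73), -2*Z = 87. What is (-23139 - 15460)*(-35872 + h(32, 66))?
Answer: 2766969315/2 ≈ 1.3835e+9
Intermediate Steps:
Z = -87/2 (Z = -1/2*87 = -87/2 ≈ -43.500)
h(t, p) = 59/2 (h(t, p) = -87/2 - 1*(-73) = -87/2 + 73 = 59/2)
(-23139 - 15460)*(-35872 + h(32, 66)) = (-23139 - 15460)*(-35872 + 59/2) = -38599*(-71685/2) = 2766969315/2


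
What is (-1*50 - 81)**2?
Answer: 17161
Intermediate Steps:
(-1*50 - 81)**2 = (-50 - 81)**2 = (-131)**2 = 17161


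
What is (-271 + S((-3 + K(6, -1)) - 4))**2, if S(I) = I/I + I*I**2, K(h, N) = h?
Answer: 73441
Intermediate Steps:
S(I) = 1 + I**3
(-271 + S((-3 + K(6, -1)) - 4))**2 = (-271 + (1 + ((-3 + 6) - 4)**3))**2 = (-271 + (1 + (3 - 4)**3))**2 = (-271 + (1 + (-1)**3))**2 = (-271 + (1 - 1))**2 = (-271 + 0)**2 = (-271)**2 = 73441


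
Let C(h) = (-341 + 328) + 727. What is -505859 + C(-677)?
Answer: -505145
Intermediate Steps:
C(h) = 714 (C(h) = -13 + 727 = 714)
-505859 + C(-677) = -505859 + 714 = -505145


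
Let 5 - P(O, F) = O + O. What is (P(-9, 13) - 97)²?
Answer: 5476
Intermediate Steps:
P(O, F) = 5 - 2*O (P(O, F) = 5 - (O + O) = 5 - 2*O)
(P(-9, 13) - 97)² = ((5 - 2*(-9)) - 97)² = ((5 + 18) - 97)² = (23 - 97)² = (-74)² = 5476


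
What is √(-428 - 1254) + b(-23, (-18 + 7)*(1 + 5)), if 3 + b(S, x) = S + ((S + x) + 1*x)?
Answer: -181 + 29*I*√2 ≈ -181.0 + 41.012*I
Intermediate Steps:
b(S, x) = -3 + 2*S + 2*x (b(S, x) = -3 + (S + ((S + x) + 1*x)) = -3 + (S + ((S + x) + x)) = -3 + (S + (S + 2*x)) = -3 + (2*S + 2*x) = -3 + 2*S + 2*x)
√(-428 - 1254) + b(-23, (-18 + 7)*(1 + 5)) = √(-428 - 1254) + (-3 + 2*(-23) + 2*((-18 + 7)*(1 + 5))) = √(-1682) + (-3 - 46 + 2*(-11*6)) = 29*I*√2 + (-3 - 46 + 2*(-66)) = 29*I*√2 + (-3 - 46 - 132) = 29*I*√2 - 181 = -181 + 29*I*√2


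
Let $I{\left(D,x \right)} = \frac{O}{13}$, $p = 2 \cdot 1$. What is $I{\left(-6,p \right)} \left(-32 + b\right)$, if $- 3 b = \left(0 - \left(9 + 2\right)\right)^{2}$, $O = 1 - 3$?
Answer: $\frac{434}{39} \approx 11.128$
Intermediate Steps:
$O = -2$ ($O = 1 - 3 = -2$)
$p = 2$
$I{\left(D,x \right)} = - \frac{2}{13}$
$b = - \frac{121}{3}$ ($b = - \frac{\left(0 - \left(9 + 2\right)\right)^{2}}{3} = - \frac{\left(0 - 11\right)^{2}}{3} = - \frac{\left(-11\right)^{2}}{3} = \left(- \frac{1}{3}\right) 121 = - \frac{121}{3} \approx -40.333$)
$I{\left(-6,p \right)} \left(-32 + b\right) = - \frac{2 \left(-32 - \frac{121}{3}\right)}{13} = \left(- \frac{2}{13}\right) \left(- \frac{217}{3}\right) = \frac{434}{39}$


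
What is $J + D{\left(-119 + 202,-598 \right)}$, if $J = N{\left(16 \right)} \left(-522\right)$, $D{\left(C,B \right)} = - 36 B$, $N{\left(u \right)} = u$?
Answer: $13176$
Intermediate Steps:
$J = -8352$ ($J = 16 \left(-522\right) = -8352$)
$J + D{\left(-119 + 202,-598 \right)} = -8352 - -21528 = -8352 + 21528 = 13176$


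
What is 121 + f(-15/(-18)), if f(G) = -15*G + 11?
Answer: 239/2 ≈ 119.50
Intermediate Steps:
f(G) = 11 - 15*G
121 + f(-15/(-18)) = 121 + (11 - (-225)/(-18)) = 121 + (11 - (-225)*(-1)/18) = 121 + (11 - 15*⅚) = 121 + (11 - 25/2) = 121 - 3/2 = 239/2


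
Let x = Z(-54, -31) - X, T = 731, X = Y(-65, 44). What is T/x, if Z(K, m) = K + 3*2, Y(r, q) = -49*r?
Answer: -731/3233 ≈ -0.22611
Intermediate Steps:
Z(K, m) = 6 + K (Z(K, m) = K + 6 = 6 + K)
X = 3185 (X = -49*(-65) = 3185)
x = -3233 (x = (6 - 54) - 1*3185 = -48 - 3185 = -3233)
T/x = 731/(-3233) = 731*(-1/3233) = -731/3233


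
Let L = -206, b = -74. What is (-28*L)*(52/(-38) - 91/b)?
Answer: -562380/703 ≈ -799.97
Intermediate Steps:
(-28*L)*(52/(-38) - 91/b) = (-28*(-206))*(52/(-38) - 91/(-74)) = 5768*(52*(-1/38) - 91*(-1/74)) = 5768*(-26/19 + 91/74) = 5768*(-195/1406) = -562380/703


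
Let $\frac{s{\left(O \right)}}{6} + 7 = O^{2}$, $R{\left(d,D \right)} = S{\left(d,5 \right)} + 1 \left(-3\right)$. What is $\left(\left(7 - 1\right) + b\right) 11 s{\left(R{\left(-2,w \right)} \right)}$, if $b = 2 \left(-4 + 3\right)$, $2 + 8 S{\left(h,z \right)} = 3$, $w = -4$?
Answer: $\frac{2673}{8} \approx 334.13$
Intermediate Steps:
$S{\left(h,z \right)} = \frac{1}{8}$ ($S{\left(h,z \right)} = - \frac{1}{4} + \frac{1}{8} \cdot 3 = - \frac{1}{4} + \frac{3}{8} = \frac{1}{8}$)
$b = -2$ ($b = 2 \left(-1\right) = -2$)
$R{\left(d,D \right)} = - \frac{23}{8}$ ($R{\left(d,D \right)} = \frac{1}{8} + 1 \left(-3\right) = \frac{1}{8} - 3 = - \frac{23}{8}$)
$s{\left(O \right)} = -42 + 6 O^{2}$
$\left(\left(7 - 1\right) + b\right) 11 s{\left(R{\left(-2,w \right)} \right)} = \left(\left(7 - 1\right) - 2\right) 11 \left(-42 + 6 \left(- \frac{23}{8}\right)^{2}\right) = \left(6 - 2\right) 11 \left(-42 + 6 \cdot \frac{529}{64}\right) = 4 \cdot 11 \left(-42 + \frac{1587}{32}\right) = 44 \cdot \frac{243}{32} = \frac{2673}{8}$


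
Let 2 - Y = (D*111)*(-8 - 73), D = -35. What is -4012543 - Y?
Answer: -3697860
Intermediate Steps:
Y = -314683 (Y = 2 - (-35*111)*(-8 - 73) = 2 - (-3885)*(-81) = 2 - 1*314685 = 2 - 314685 = -314683)
-4012543 - Y = -4012543 - 1*(-314683) = -4012543 + 314683 = -3697860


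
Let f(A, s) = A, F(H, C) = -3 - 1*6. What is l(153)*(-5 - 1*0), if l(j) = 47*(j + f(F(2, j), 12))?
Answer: -33840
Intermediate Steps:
F(H, C) = -9 (F(H, C) = -3 - 6 = -9)
l(j) = -423 + 47*j (l(j) = 47*(j - 9) = 47*(-9 + j) = -423 + 47*j)
l(153)*(-5 - 1*0) = (-423 + 47*153)*(-5 - 1*0) = (-423 + 7191)*(-5 + 0) = 6768*(-5) = -33840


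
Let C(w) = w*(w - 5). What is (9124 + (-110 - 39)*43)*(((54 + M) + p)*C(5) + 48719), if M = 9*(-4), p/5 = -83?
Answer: 132369523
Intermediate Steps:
p = -415 (p = 5*(-83) = -415)
M = -36
C(w) = w*(-5 + w)
(9124 + (-110 - 39)*43)*(((54 + M) + p)*C(5) + 48719) = (9124 + (-110 - 39)*43)*(((54 - 36) - 415)*(5*(-5 + 5)) + 48719) = (9124 - 149*43)*((18 - 415)*(5*0) + 48719) = (9124 - 6407)*(-397*0 + 48719) = 2717*(0 + 48719) = 2717*48719 = 132369523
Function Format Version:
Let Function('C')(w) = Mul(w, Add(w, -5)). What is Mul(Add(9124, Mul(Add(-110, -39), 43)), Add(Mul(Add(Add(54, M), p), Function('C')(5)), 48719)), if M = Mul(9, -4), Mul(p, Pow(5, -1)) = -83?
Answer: 132369523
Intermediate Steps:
p = -415 (p = Mul(5, -83) = -415)
M = -36
Function('C')(w) = Mul(w, Add(-5, w))
Mul(Add(9124, Mul(Add(-110, -39), 43)), Add(Mul(Add(Add(54, M), p), Function('C')(5)), 48719)) = Mul(Add(9124, Mul(Add(-110, -39), 43)), Add(Mul(Add(Add(54, -36), -415), Mul(5, Add(-5, 5))), 48719)) = Mul(Add(9124, Mul(-149, 43)), Add(Mul(Add(18, -415), Mul(5, 0)), 48719)) = Mul(Add(9124, -6407), Add(Mul(-397, 0), 48719)) = Mul(2717, Add(0, 48719)) = Mul(2717, 48719) = 132369523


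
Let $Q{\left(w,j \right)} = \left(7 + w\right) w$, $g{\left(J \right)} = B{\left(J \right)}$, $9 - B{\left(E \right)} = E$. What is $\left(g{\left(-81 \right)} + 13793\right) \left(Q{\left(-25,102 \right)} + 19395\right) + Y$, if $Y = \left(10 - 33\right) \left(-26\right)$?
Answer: $275508733$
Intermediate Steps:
$B{\left(E \right)} = 9 - E$
$g{\left(J \right)} = 9 - J$
$Q{\left(w,j \right)} = w \left(7 + w\right)$
$Y = 598$ ($Y = \left(-23\right) \left(-26\right) = 598$)
$\left(g{\left(-81 \right)} + 13793\right) \left(Q{\left(-25,102 \right)} + 19395\right) + Y = \left(\left(9 - -81\right) + 13793\right) \left(- 25 \left(7 - 25\right) + 19395\right) + 598 = \left(\left(9 + 81\right) + 13793\right) \left(\left(-25\right) \left(-18\right) + 19395\right) + 598 = \left(90 + 13793\right) \left(450 + 19395\right) + 598 = 13883 \cdot 19845 + 598 = 275508135 + 598 = 275508733$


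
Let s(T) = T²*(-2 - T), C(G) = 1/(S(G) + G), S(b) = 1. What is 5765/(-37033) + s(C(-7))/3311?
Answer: -374854273/2407737528 ≈ -0.15569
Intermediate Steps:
C(G) = 1/(1 + G)
5765/(-37033) + s(C(-7))/3311 = 5765/(-37033) + ((1/(1 - 7))²*(-2 - 1/(1 - 7)))/3311 = 5765*(-1/37033) + ((1/(-6))²*(-2 - 1/(-6)))*(1/3311) = -5765/37033 + ((-⅙)²*(-2 - 1*(-⅙)))*(1/3311) = -5765/37033 + ((-2 + ⅙)/36)*(1/3311) = -5765/37033 + ((1/36)*(-11/6))*(1/3311) = -5765/37033 - 11/216*1/3311 = -5765/37033 - 1/65016 = -374854273/2407737528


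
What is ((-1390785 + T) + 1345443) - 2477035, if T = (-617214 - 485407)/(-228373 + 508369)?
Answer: -706256573113/279996 ≈ -2.5224e+6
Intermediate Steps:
T = -1102621/279996 ≈ -3.9380
((-1390785 + T) + 1345443) - 2477035 = ((-1390785 - 1102621/279996) + 1345443) - 2477035 = (-389415339481/279996 + 1345443) - 2477035 = -12696681253/279996 - 2477035 = -706256573113/279996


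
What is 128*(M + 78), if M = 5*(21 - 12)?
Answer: 15744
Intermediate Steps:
M = 45 (M = 5*9 = 45)
128*(M + 78) = 128*(45 + 78) = 128*123 = 15744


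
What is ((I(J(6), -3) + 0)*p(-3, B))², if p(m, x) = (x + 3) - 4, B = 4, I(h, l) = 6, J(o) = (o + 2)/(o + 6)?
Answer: 324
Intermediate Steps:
J(o) = (2 + o)/(6 + o)
p(m, x) = -1 + x (p(m, x) = (3 + x) - 4 = -1 + x)
((I(J(6), -3) + 0)*p(-3, B))² = ((6 + 0)*(-1 + 4))² = (6*3)² = 18² = 324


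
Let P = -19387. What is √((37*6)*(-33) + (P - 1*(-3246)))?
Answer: I*√23467 ≈ 153.19*I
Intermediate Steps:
√((37*6)*(-33) + (P - 1*(-3246))) = √((37*6)*(-33) + (-19387 - 1*(-3246))) = √(222*(-33) + (-19387 + 3246)) = √(-7326 - 16141) = √(-23467) = I*√23467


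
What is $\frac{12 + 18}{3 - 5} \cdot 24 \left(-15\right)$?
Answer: $5400$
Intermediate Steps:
$\frac{12 + 18}{3 - 5} \cdot 24 \left(-15\right) = \frac{30}{-2} \cdot 24 \left(-15\right) = 30 \left(- \frac{1}{2}\right) 24 \left(-15\right) = \left(-15\right) 24 \left(-15\right) = \left(-360\right) \left(-15\right) = 5400$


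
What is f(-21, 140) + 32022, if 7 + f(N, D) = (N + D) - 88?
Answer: 32046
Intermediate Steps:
f(N, D) = -95 + D + N (f(N, D) = -7 + ((N + D) - 88) = -7 + ((D + N) - 88) = -7 + (-88 + D + N) = -95 + D + N)
f(-21, 140) + 32022 = (-95 + 140 - 21) + 32022 = 24 + 32022 = 32046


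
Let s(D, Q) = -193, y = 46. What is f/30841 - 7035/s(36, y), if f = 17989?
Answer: 220438312/5952313 ≈ 37.034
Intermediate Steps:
f/30841 - 7035/s(36, y) = 17989/30841 - 7035/(-193) = 17989*(1/30841) - 7035*(-1/193) = 17989/30841 + 7035/193 = 220438312/5952313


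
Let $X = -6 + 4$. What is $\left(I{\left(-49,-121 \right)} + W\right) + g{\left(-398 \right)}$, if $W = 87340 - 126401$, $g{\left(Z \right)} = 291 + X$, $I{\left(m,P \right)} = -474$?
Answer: $-39246$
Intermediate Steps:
$X = -2$
$g{\left(Z \right)} = 289$ ($g{\left(Z \right)} = 291 - 2 = 289$)
$W = -39061$ ($W = 87340 - 126401 = -39061$)
$\left(I{\left(-49,-121 \right)} + W\right) + g{\left(-398 \right)} = \left(-474 - 39061\right) + 289 = -39535 + 289 = -39246$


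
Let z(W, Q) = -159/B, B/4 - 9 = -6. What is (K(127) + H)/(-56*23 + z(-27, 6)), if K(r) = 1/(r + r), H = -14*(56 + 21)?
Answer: 547622/661035 ≈ 0.82843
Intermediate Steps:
B = 12 (B = 36 + 4*(-6) = 36 - 24 = 12)
z(W, Q) = -53/4 (z(W, Q) = -159/12 = -159*1/12 = -53/4)
H = -1078 (H = -14*77 = -1078)
K(r) = 1/(2*r)
(K(127) + H)/(-56*23 + z(-27, 6)) = ((1/2)/127 - 1078)/(-56*23 - 53/4) = ((1/2)*(1/127) - 1078)/(-1288 - 53/4) = (1/254 - 1078)/(-5205/4) = -273811/254*(-4/5205) = 547622/661035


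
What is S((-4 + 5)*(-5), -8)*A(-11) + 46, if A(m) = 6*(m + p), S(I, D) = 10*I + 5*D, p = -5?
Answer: 8686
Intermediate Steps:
S(I, D) = 5*D + 10*I
A(m) = -30 + 6*m (A(m) = 6*(m - 5) = 6*(-5 + m) = -30 + 6*m)
S((-4 + 5)*(-5), -8)*A(-11) + 46 = (5*(-8) + 10*((-4 + 5)*(-5)))*(-30 + 6*(-11)) + 46 = (-40 + 10*(1*(-5)))*(-30 - 66) + 46 = (-40 + 10*(-5))*(-96) + 46 = (-40 - 50)*(-96) + 46 = -90*(-96) + 46 = 8640 + 46 = 8686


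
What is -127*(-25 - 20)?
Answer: 5715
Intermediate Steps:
-127*(-25 - 20) = -127*(-45) = 5715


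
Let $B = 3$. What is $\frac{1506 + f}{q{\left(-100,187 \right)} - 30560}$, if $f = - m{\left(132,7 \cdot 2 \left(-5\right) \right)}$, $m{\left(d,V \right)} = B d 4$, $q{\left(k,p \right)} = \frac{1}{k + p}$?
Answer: $\frac{6786}{2658719} \approx 0.0025524$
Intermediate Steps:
$m{\left(d,V \right)} = 12 d$ ($m{\left(d,V \right)} = 3 d 4 = 12 d$)
$f = -1584$ ($f = - 12 \cdot 132 = \left(-1\right) 1584 = -1584$)
$\frac{1506 + f}{q{\left(-100,187 \right)} - 30560} = \frac{1506 - 1584}{\frac{1}{-100 + 187} - 30560} = - \frac{78}{\frac{1}{87} - 30560} = - \frac{78}{- \frac{2658719}{87}} = \left(-78\right) \left(- \frac{87}{2658719}\right) = \frac{6786}{2658719}$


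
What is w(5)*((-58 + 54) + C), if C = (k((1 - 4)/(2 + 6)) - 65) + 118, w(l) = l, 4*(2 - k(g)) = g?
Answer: 8175/32 ≈ 255.47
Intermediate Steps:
k(g) = 2 - g/4
C = 1763/32 (C = ((2 - (1 - 4)/(4*(2 + 6))) - 65) + 118 = ((2 - (-3)/(4*8)) - 65) + 118 = ((2 - ¼*(-3/8)) - 65) + 118 = ((2 + 3/32) - 65) + 118 = (67/32 - 65) + 118 = -2013/32 + 118 = 1763/32 ≈ 55.094)
w(5)*((-58 + 54) + C) = 5*((-58 + 54) + 1763/32) = 5*(-4 + 1763/32) = 5*(1635/32) = 8175/32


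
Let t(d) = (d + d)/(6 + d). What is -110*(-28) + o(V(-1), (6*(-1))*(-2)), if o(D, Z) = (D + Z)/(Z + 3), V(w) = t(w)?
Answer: 231058/75 ≈ 3080.8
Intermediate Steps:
t(d) = 2*d/(6 + d) (t(d) = (2*d)/(6 + d) = 2*d/(6 + d))
V(w) = 2*w/(6 + w)
o(D, Z) = (D + Z)/(3 + Z)
-110*(-28) + o(V(-1), (6*(-1))*(-2)) = -110*(-28) + (2*(-1)/(6 - 1) + (6*(-1))*(-2))/(3 + (6*(-1))*(-2)) = 3080 + (2*(-1)/5 - 6*(-2))/(3 - 6*(-2)) = 3080 + (2*(-1)*(1/5) + 12)/(3 + 12) = 3080 + (-2/5 + 12)/15 = 3080 + (1/15)*(58/5) = 3080 + 58/75 = 231058/75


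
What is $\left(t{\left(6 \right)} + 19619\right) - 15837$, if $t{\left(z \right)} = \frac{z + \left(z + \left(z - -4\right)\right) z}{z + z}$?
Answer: $\frac{7581}{2} \approx 3790.5$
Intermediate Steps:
$t{\left(z \right)} = \frac{z + z \left(4 + 2 z\right)}{2 z}$ ($t{\left(z \right)} = \frac{z + \left(z + \left(z + 4\right)\right) z}{2 z} = \left(z + \left(z + \left(4 + z\right)\right) z\right) \frac{1}{2 z} = \left(z + \left(4 + 2 z\right) z\right) \frac{1}{2 z} = \left(z + z \left(4 + 2 z\right)\right) \frac{1}{2 z} = \frac{z + z \left(4 + 2 z\right)}{2 z}$)
$\left(t{\left(6 \right)} + 19619\right) - 15837 = \left(\left(\frac{5}{2} + 6\right) + 19619\right) - 15837 = \left(\frac{17}{2} + 19619\right) - 15837 = \frac{39255}{2} - 15837 = \frac{7581}{2}$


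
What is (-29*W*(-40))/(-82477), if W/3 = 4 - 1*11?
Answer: 24360/82477 ≈ 0.29535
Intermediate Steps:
W = -21 (W = 3*(4 - 1*11) = 3*(4 - 11) = 3*(-7) = -21)
(-29*W*(-40))/(-82477) = (-29*(-21)*(-40))/(-82477) = (609*(-40))*(-1/82477) = -24360*(-1/82477) = 24360/82477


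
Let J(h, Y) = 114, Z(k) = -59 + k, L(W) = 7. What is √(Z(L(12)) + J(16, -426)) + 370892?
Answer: 370892 + √62 ≈ 3.7090e+5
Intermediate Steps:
√(Z(L(12)) + J(16, -426)) + 370892 = √((-59 + 7) + 114) + 370892 = √(-52 + 114) + 370892 = √62 + 370892 = 370892 + √62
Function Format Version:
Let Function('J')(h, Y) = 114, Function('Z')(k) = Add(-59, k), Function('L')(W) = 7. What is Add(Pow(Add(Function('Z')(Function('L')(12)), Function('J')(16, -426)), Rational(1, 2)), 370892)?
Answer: Add(370892, Pow(62, Rational(1, 2))) ≈ 3.7090e+5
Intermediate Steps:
Add(Pow(Add(Function('Z')(Function('L')(12)), Function('J')(16, -426)), Rational(1, 2)), 370892) = Add(Pow(Add(Add(-59, 7), 114), Rational(1, 2)), 370892) = Add(Pow(Add(-52, 114), Rational(1, 2)), 370892) = Add(Pow(62, Rational(1, 2)), 370892) = Add(370892, Pow(62, Rational(1, 2)))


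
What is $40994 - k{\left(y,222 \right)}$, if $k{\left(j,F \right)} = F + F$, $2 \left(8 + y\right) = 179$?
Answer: $40550$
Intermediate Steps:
$y = \frac{163}{2}$ ($y = -8 + \frac{1}{2} \cdot 179 = -8 + \frac{179}{2} = \frac{163}{2} \approx 81.5$)
$k{\left(j,F \right)} = 2 F$
$40994 - k{\left(y,222 \right)} = 40994 - 2 \cdot 222 = 40994 - 444 = 40550$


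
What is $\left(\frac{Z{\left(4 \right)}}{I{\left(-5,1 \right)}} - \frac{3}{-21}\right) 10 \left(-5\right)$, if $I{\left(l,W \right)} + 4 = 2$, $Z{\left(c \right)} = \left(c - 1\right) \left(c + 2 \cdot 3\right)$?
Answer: $\frac{5200}{7} \approx 742.86$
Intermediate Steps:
$Z{\left(c \right)} = \left(-1 + c\right) \left(6 + c\right)$ ($Z{\left(c \right)} = \left(-1 + c\right) \left(c + 6\right) = \left(-1 + c\right) \left(6 + c\right)$)
$I{\left(l,W \right)} = -2$ ($I{\left(l,W \right)} = -4 + 2 = -2$)
$\left(\frac{Z{\left(4 \right)}}{I{\left(-5,1 \right)}} - \frac{3}{-21}\right) 10 \left(-5\right) = \left(\frac{-6 + 4^{2} + 5 \cdot 4}{-2} - \frac{3}{-21}\right) 10 \left(-5\right) = \left(\left(-6 + 16 + 20\right) \left(- \frac{1}{2}\right) - - \frac{1}{7}\right) 10 \left(-5\right) = \left(30 \left(- \frac{1}{2}\right) + \frac{1}{7}\right) 10 \left(-5\right) = \left(-15 + \frac{1}{7}\right) 10 \left(-5\right) = \left(- \frac{104}{7}\right) 10 \left(-5\right) = \left(- \frac{1040}{7}\right) \left(-5\right) = \frac{5200}{7}$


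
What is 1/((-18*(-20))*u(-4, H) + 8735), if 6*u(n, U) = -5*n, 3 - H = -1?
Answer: 1/9935 ≈ 0.00010065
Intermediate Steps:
H = 4 (H = 3 - 1*(-1) = 3 + 1 = 4)
u(n, U) = -5*n/6 (u(n, U) = (-5*n)/6 = -5*n/6)
1/((-18*(-20))*u(-4, H) + 8735) = 1/((-18*(-20))*(-⅚*(-4)) + 8735) = 1/(360*(10/3) + 8735) = 1/(1200 + 8735) = 1/9935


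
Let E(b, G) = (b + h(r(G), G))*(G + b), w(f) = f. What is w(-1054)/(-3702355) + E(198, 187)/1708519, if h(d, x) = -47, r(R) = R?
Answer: 217037186951/6325543862245 ≈ 0.034311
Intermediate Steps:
E(b, G) = (-47 + b)*(G + b) (E(b, G) = (b - 47)*(G + b) = (-47 + b)*(G + b))
w(-1054)/(-3702355) + E(198, 187)/1708519 = -1054/(-3702355) + (198² - 47*187 - 47*198 + 187*198)/1708519 = -1054*(-1/3702355) + (39204 - 8789 - 9306 + 37026)*(1/1708519) = 1054/3702355 + 58135*(1/1708519) = 1054/3702355 + 58135/1708519 = 217037186951/6325543862245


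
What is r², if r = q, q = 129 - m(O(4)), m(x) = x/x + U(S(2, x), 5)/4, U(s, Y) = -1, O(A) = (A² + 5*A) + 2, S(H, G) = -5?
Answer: 263169/16 ≈ 16448.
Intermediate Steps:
O(A) = 2 + A² + 5*A
m(x) = ¾ (m(x) = x/x - 1/4 = 1 - 1*¼ = 1 - ¼ = ¾)
q = 513/4 (q = 129 - 1*¾ = 129 - ¾ = 513/4 ≈ 128.25)
r = 513/4 ≈ 128.25
r² = (513/4)² = 263169/16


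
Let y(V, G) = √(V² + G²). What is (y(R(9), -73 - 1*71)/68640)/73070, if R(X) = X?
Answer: 3*√257/1671841600 ≈ 2.8767e-8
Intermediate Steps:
y(V, G) = √(G² + V²)
(y(R(9), -73 - 1*71)/68640)/73070 = (√((-73 - 1*71)² + 9²)/68640)/73070 = (√((-73 - 71)² + 81)*(1/68640))*(1/73070) = (√((-144)² + 81)*(1/68640))*(1/73070) = (√(20736 + 81)*(1/68640))*(1/73070) = (√20817*(1/68640))*(1/73070) = ((9*√257)*(1/68640))*(1/73070) = (3*√257/22880)*(1/73070) = 3*√257/1671841600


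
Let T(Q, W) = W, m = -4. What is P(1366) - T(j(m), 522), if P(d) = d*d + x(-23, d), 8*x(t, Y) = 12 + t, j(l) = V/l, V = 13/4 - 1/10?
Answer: 14923461/8 ≈ 1.8654e+6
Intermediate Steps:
V = 63/20 (V = 13*(¼) - 1*⅒ = 13/4 - ⅒ = 63/20 ≈ 3.1500)
j(l) = 63/(20*l)
x(t, Y) = 3/2 + t/8 (x(t, Y) = (12 + t)/8 = 3/2 + t/8)
P(d) = -11/8 + d² (P(d) = d*d + (3/2 + (⅛)*(-23)) = d² + (3/2 - 23/8) = d² - 11/8 = -11/8 + d²)
P(1366) - T(j(m), 522) = (-11/8 + 1366²) - 1*522 = (-11/8 + 1865956) - 522 = 14927637/8 - 522 = 14923461/8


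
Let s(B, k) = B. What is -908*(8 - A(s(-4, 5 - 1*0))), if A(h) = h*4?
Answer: -21792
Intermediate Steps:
A(h) = 4*h
-908*(8 - A(s(-4, 5 - 1*0))) = -908*(8 - 4*(-4)) = -908*(8 - 1*(-16)) = -908*(8 + 16) = -908*24 = -21792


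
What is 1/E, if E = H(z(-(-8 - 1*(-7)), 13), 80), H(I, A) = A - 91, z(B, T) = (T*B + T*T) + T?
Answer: -1/11 ≈ -0.090909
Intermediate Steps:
z(B, T) = T + T**2 + B*T (z(B, T) = (B*T + T**2) + T = (T**2 + B*T) + T = T + T**2 + B*T)
H(I, A) = -91 + A
E = -11 (E = -91 + 80 = -11)
1/E = 1/(-11) = -1/11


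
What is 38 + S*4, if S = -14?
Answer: -18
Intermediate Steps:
38 + S*4 = 38 - 14*4 = 38 - 56 = -18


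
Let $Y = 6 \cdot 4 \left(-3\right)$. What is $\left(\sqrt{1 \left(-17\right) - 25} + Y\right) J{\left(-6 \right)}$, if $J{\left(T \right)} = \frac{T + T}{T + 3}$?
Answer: $-288 + 4 i \sqrt{42} \approx -288.0 + 25.923 i$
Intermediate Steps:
$J{\left(T \right)} = \frac{2 T}{3 + T}$
$Y = -72$ ($Y = 24 \left(-3\right) = -72$)
$\left(\sqrt{1 \left(-17\right) - 25} + Y\right) J{\left(-6 \right)} = \left(\sqrt{1 \left(-17\right) - 25} - 72\right) 2 \left(-6\right) \frac{1}{3 - 6} = \left(\sqrt{-17 - 25} - 72\right) 2 \left(-6\right) \frac{1}{-3} = \left(\sqrt{-42} - 72\right) 2 \left(-6\right) \left(- \frac{1}{3}\right) = \left(i \sqrt{42} - 72\right) 4 = \left(-72 + i \sqrt{42}\right) 4 = -288 + 4 i \sqrt{42}$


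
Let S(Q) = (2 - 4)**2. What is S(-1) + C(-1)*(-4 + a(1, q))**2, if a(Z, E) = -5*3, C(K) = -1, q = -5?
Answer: -357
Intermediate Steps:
a(Z, E) = -15
S(Q) = 4 (S(Q) = (-2)**2 = 4)
S(-1) + C(-1)*(-4 + a(1, q))**2 = 4 - (-4 - 15)**2 = 4 - 1*(-19)**2 = 4 - 1*361 = 4 - 361 = -357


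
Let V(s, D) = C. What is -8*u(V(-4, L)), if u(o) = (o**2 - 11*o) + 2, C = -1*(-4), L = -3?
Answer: 208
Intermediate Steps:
C = 4
V(s, D) = 4
u(o) = 2 + o**2 - 11*o
-8*u(V(-4, L)) = -8*(2 + 4**2 - 11*4) = -8*(2 + 16 - 44) = -8*(-26) = 208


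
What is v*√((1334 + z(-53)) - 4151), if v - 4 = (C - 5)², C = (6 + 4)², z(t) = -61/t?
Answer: 18058*I*√1977430/53 ≈ 4.7912e+5*I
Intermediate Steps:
C = 100 (C = 10² = 100)
v = 9029 (v = 4 + (100 - 5)² = 4 + 95² = 4 + 9025 = 9029)
v*√((1334 + z(-53)) - 4151) = 9029*√((1334 - 61/(-53)) - 4151) = 9029*√((1334 - 61*(-1/53)) - 4151) = 9029*√((1334 + 61/53) - 4151) = 9029*√(70763/53 - 4151) = 9029*√(-149240/53) = 9029*(2*I*√1977430/53) = 18058*I*√1977430/53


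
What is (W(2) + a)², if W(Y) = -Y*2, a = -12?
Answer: 256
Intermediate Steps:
W(Y) = -2*Y
(W(2) + a)² = (-2*2 - 12)² = (-4 - 12)² = (-16)² = 256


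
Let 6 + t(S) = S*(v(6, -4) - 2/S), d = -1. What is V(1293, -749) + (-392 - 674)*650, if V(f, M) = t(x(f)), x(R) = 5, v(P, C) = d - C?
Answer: -692893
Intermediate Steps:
v(P, C) = -1 - C
t(S) = -6 + S*(3 - 2/S) (t(S) = -6 + S*((-1 - 1*(-4)) - 2/S) = -6 + S*((-1 + 4) - 2/S) = -6 + S*(3 - 2/S))
V(f, M) = 7 (V(f, M) = -8 + 3*5 = -8 + 15 = 7)
V(1293, -749) + (-392 - 674)*650 = 7 + (-392 - 674)*650 = 7 - 1066*650 = 7 - 692900 = -692893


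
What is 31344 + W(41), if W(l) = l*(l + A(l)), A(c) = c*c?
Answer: 101946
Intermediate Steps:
A(c) = c²
W(l) = l*(l + l²)
31344 + W(41) = 31344 + 41²*(1 + 41) = 31344 + 1681*42 = 31344 + 70602 = 101946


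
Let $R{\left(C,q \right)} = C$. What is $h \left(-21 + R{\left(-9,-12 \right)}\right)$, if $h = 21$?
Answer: $-630$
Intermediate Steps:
$h \left(-21 + R{\left(-9,-12 \right)}\right) = 21 \left(-21 - 9\right) = 21 \left(-30\right) = -630$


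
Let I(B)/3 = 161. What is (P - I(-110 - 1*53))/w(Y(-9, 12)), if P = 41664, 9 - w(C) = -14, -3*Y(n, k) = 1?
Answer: 41181/23 ≈ 1790.5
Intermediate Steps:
Y(n, k) = -⅓ (Y(n, k) = -⅓*1 = -⅓)
w(C) = 23 (w(C) = 9 - 1*(-14) = 9 + 14 = 23)
I(B) = 483 (I(B) = 3*161 = 483)
(P - I(-110 - 1*53))/w(Y(-9, 12)) = (41664 - 1*483)/23 = (41664 - 483)*(1/23) = 41181*(1/23) = 41181/23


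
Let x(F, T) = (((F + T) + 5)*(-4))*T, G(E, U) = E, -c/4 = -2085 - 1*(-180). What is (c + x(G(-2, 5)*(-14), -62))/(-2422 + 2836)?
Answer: 214/207 ≈ 1.0338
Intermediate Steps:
c = 7620 (c = -4*(-2085 - 1*(-180)) = -4*(-2085 + 180) = -4*(-1905) = 7620)
x(F, T) = T*(-20 - 4*F - 4*T) (x(F, T) = ((5 + F + T)*(-4))*T = (-20 - 4*F - 4*T)*T = T*(-20 - 4*F - 4*T))
(c + x(G(-2, 5)*(-14), -62))/(-2422 + 2836) = (7620 - 4*(-62)*(5 - 2*(-14) - 62))/(-2422 + 2836) = (7620 - 4*(-62)*(5 + 28 - 62))/414 = (7620 - 4*(-62)*(-29))*(1/414) = (7620 - 7192)*(1/414) = 428*(1/414) = 214/207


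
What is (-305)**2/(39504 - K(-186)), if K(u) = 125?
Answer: 93025/39379 ≈ 2.3623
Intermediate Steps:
(-305)**2/(39504 - K(-186)) = (-305)**2/(39504 - 1*125) = 93025/(39504 - 125) = 93025/39379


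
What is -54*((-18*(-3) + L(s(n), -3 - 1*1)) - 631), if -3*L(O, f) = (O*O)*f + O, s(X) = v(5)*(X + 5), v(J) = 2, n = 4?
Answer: 8154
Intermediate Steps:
s(X) = 10 + 2*X (s(X) = 2*(X + 5) = 2*(5 + X) = 10 + 2*X)
L(O, f) = -O/3 - f*O²/3 (L(O, f) = -((O*O)*f + O)/3 = -(O²*f + O)/3 = -(f*O² + O)/3 = -(O + f*O²)/3 = -O/3 - f*O²/3)
-54*((-18*(-3) + L(s(n), -3 - 1*1)) - 631) = -54*((-18*(-3) - (10 + 2*4)*(1 + (10 + 2*4)*(-3 - 1*1))/3) - 631) = -54*((54 - (10 + 8)*(1 + (10 + 8)*(-3 - 1))/3) - 631) = -54*((54 - ⅓*18*(1 + 18*(-4))) - 631) = -54*((54 - ⅓*18*(1 - 72)) - 631) = -54*((54 - ⅓*18*(-71)) - 631) = -54*((54 + 426) - 631) = -54*(480 - 631) = -54*(-151) = 8154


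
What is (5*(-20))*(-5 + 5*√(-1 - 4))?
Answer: 500 - 500*I*√5 ≈ 500.0 - 1118.0*I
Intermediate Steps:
(5*(-20))*(-5 + 5*√(-1 - 4)) = -100*(-5 + 5*√(-5)) = -100*(-5 + 5*(I*√5)) = -100*(-5 + 5*I*√5) = 500 - 500*I*√5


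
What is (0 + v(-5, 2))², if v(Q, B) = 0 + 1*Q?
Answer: 25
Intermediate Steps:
v(Q, B) = Q (v(Q, B) = 0 + Q = Q)
(0 + v(-5, 2))² = (0 - 5)² = (-5)² = 25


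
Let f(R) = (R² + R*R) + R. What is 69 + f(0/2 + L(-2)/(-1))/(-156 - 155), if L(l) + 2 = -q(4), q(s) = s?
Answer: 21381/311 ≈ 68.749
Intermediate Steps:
L(l) = -6 (L(l) = -2 - 1*4 = -2 - 4 = -6)
f(R) = R + 2*R² (f(R) = (R² + R²) + R = 2*R² + R = R + 2*R²)
69 + f(0/2 + L(-2)/(-1))/(-156 - 155) = 69 + ((0/2 - 6/(-1))*(1 + 2*(0/2 - 6/(-1))))/(-156 - 155) = 69 + ((0*(½) - 6*(-1))*(1 + 2*(0*(½) - 6*(-1))))/(-311) = 69 + ((0 + 6)*(1 + 2*(0 + 6)))*(-1/311) = 69 + (6*(1 + 2*6))*(-1/311) = 69 + (6*(1 + 12))*(-1/311) = 69 + (6*13)*(-1/311) = 69 + 78*(-1/311) = 69 - 78/311 = 21381/311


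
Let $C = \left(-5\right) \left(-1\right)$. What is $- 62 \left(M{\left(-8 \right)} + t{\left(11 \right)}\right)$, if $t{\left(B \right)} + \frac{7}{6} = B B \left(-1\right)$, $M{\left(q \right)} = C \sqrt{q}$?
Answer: $\frac{22723}{3} - 620 i \sqrt{2} \approx 7574.3 - 876.81 i$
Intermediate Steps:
$C = 5$
$M{\left(q \right)} = 5 \sqrt{q}$
$t{\left(B \right)} = - \frac{7}{6} - B^{2}$ ($t{\left(B \right)} = - \frac{7}{6} + B B \left(-1\right) = - \frac{7}{6} + B^{2} \left(-1\right) = - \frac{7}{6} - B^{2}$)
$- 62 \left(M{\left(-8 \right)} + t{\left(11 \right)}\right) = - 62 \left(5 \sqrt{-8} - \frac{733}{6}\right) = - 62 \left(5 \cdot 2 i \sqrt{2} - \frac{733}{6}\right) = - 62 \left(10 i \sqrt{2} - \frac{733}{6}\right) = - 62 \left(- \frac{733}{6} + 10 i \sqrt{2}\right) = \frac{22723}{3} - 620 i \sqrt{2}$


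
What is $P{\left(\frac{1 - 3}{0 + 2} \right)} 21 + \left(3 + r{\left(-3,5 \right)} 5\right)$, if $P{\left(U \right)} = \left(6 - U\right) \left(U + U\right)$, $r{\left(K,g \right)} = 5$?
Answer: $-266$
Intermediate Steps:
$P{\left(U \right)} = 2 U \left(6 - U\right)$ ($P{\left(U \right)} = \left(6 - U\right) 2 U = 2 U \left(6 - U\right)$)
$P{\left(\frac{1 - 3}{0 + 2} \right)} 21 + \left(3 + r{\left(-3,5 \right)} 5\right) = 2 \frac{1 - 3}{0 + 2} \left(6 - \frac{1 - 3}{0 + 2}\right) 21 + \left(3 + 5 \cdot 5\right) = 2 \left(- \frac{2}{2}\right) \left(6 - - \frac{2}{2}\right) 21 + \left(3 + 25\right) = 2 \left(\left(-2\right) \frac{1}{2}\right) \left(6 - \left(-2\right) \frac{1}{2}\right) 21 + 28 = 2 \left(-1\right) \left(6 - -1\right) 21 + 28 = 2 \left(-1\right) \left(6 + 1\right) 21 + 28 = 2 \left(-1\right) 7 \cdot 21 + 28 = \left(-14\right) 21 + 28 = -294 + 28 = -266$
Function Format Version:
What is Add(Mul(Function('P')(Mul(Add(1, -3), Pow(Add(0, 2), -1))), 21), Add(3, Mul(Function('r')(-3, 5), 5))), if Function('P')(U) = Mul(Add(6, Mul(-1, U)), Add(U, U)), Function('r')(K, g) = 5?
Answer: -266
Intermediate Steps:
Function('P')(U) = Mul(2, U, Add(6, Mul(-1, U))) (Function('P')(U) = Mul(Add(6, Mul(-1, U)), Mul(2, U)) = Mul(2, U, Add(6, Mul(-1, U))))
Add(Mul(Function('P')(Mul(Add(1, -3), Pow(Add(0, 2), -1))), 21), Add(3, Mul(Function('r')(-3, 5), 5))) = Add(Mul(Mul(2, Mul(Add(1, -3), Pow(Add(0, 2), -1)), Add(6, Mul(-1, Mul(Add(1, -3), Pow(Add(0, 2), -1))))), 21), Add(3, Mul(5, 5))) = Add(Mul(Mul(2, Mul(-2, Pow(2, -1)), Add(6, Mul(-1, Mul(-2, Pow(2, -1))))), 21), Add(3, 25)) = Add(Mul(Mul(2, Mul(-2, Rational(1, 2)), Add(6, Mul(-1, Mul(-2, Rational(1, 2))))), 21), 28) = Add(Mul(Mul(2, -1, Add(6, Mul(-1, -1))), 21), 28) = Add(Mul(Mul(2, -1, Add(6, 1)), 21), 28) = Add(Mul(Mul(2, -1, 7), 21), 28) = Add(Mul(-14, 21), 28) = Add(-294, 28) = -266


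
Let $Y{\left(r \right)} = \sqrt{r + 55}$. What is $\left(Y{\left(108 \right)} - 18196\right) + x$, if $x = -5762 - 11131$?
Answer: $-35089 + \sqrt{163} \approx -35076.0$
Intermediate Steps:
$x = -16893$ ($x = -5762 - 11131 = -16893$)
$Y{\left(r \right)} = \sqrt{55 + r}$
$\left(Y{\left(108 \right)} - 18196\right) + x = \left(\sqrt{55 + 108} - 18196\right) - 16893 = \left(\sqrt{163} - 18196\right) - 16893 = \left(-18196 + \sqrt{163}\right) - 16893 = -35089 + \sqrt{163}$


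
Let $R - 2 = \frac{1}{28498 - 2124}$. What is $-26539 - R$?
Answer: $- \frac{699992335}{26374} \approx -26541.0$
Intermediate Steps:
$R = \frac{52749}{26374}$ ($R = 2 + \frac{1}{28498 - 2124} = 2 + \frac{1}{26374} = \frac{52749}{26374} \approx 2.0$)
$-26539 - R = -26539 - \frac{52749}{26374} = - \frac{699992335}{26374}$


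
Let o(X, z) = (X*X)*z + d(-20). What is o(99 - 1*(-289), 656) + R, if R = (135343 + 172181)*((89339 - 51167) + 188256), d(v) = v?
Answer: 69730801116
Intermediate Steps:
o(X, z) = -20 + z*X² (o(X, z) = (X*X)*z - 20 = X²*z - 20 = z*X² - 20 = -20 + z*X²)
R = 69632044272 (R = 307524*(38172 + 188256) = 307524*226428 = 69632044272)
o(99 - 1*(-289), 656) + R = (-20 + 656*(99 - 1*(-289))²) + 69632044272 = (-20 + 656*(99 + 289)²) + 69632044272 = (-20 + 656*388²) + 69632044272 = (-20 + 656*150544) + 69632044272 = (-20 + 98756864) + 69632044272 = 98756844 + 69632044272 = 69730801116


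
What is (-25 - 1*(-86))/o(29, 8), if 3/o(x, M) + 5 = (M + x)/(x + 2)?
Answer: -7198/93 ≈ -77.398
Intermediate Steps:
o(x, M) = 3/(-5 + (M + x)/(2 + x)) (o(x, M) = 3/(-5 + (M + x)/(x + 2)) = 3/(-5 + (M + x)/(2 + x)))
(-25 - 1*(-86))/o(29, 8) = (-25 - 1*(-86))/((3*(-2 - 1*29)/(10 - 1*8 + 4*29))) = (-25 + 86)/((3*(-2 - 29)/(10 - 8 + 116))) = 61/((3*(-31)/118)) = 61/((3*(1/118)*(-31))) = 61/(-93/118) = 61*(-118/93) = -7198/93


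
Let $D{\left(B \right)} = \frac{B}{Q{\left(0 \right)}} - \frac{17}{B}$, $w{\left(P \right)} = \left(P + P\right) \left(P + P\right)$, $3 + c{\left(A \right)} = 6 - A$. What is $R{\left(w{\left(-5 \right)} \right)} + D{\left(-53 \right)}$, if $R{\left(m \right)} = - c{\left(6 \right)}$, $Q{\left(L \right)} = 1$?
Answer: $- \frac{2633}{53} \approx -49.679$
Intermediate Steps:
$c{\left(A \right)} = 3 - A$ ($c{\left(A \right)} = -3 - \left(-6 + A\right) = 3 - A$)
$w{\left(P \right)} = 4 P^{2}$ ($w{\left(P \right)} = 2 P 2 P = 4 P^{2}$)
$D{\left(B \right)} = B - \frac{17}{B}$ ($D{\left(B \right)} = \frac{B}{1} - \frac{17}{B} = B 1 - \frac{17}{B} = B - \frac{17}{B}$)
$R{\left(m \right)} = 3$ ($R{\left(m \right)} = - (3 - 6) = \left(-1\right) \left(-3\right) = 3$)
$R{\left(w{\left(-5 \right)} \right)} + D{\left(-53 \right)} = 3 - \left(53 + \frac{17}{-53}\right) = 3 - \frac{2792}{53} = - \frac{2633}{53}$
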